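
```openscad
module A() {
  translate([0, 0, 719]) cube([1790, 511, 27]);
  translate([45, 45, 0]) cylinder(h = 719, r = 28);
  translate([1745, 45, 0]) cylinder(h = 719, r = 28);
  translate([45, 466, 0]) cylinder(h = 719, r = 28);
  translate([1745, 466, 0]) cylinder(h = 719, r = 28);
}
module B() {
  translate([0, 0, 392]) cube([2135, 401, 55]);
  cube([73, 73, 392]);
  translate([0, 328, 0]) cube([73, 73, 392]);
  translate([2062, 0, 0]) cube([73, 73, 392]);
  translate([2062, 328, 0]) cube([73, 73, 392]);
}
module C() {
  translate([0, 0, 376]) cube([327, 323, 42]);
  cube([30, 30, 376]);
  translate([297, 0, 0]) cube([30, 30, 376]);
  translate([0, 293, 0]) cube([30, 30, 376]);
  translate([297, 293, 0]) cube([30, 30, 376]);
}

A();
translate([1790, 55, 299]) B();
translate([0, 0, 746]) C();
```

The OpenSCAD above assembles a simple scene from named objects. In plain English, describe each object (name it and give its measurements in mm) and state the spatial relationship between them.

A is a rectangular dining table. The top is 1790×511×27 mm with its upper surface at z = 746 mm. It stands on four round legs of 56 mm diameter, each leg's bounding box inset 17 mm from the nearest pair of top edges, running from the floor to the underside of the top.

B is a long wooden bench with a 2135 mm (x) × 401 mm (y) seat, 55 mm thick, its top surface 447 mm above the floor. Four 73 mm square legs at the seat corners, flush with the edges, run from z = 0 to the seat underside.

C is a four-legged stool. The seat is 327×323 mm, 42 mm thick, top at z = 418 mm. It stands on four square legs, each 30×30 mm in cross-section, from z = 0 to the seat underside, each flush with a corner of the seat.

The bench is beside the table with their tops flush at z = 746. The stool is on top of the table.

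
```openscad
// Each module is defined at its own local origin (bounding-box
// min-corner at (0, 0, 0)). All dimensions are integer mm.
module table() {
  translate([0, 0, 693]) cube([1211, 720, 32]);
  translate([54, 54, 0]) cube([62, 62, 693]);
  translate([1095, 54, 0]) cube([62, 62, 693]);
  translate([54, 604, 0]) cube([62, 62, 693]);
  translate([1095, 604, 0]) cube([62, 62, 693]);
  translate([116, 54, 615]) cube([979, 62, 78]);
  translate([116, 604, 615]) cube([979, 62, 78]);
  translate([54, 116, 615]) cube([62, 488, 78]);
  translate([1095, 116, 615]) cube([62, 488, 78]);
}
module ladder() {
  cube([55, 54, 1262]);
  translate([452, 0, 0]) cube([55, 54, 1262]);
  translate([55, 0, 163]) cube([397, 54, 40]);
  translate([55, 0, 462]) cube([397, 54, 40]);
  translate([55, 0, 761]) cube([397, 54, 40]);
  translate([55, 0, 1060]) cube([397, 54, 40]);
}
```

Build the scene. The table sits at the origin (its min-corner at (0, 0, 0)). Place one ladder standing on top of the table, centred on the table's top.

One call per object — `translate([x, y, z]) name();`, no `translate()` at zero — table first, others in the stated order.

table();
translate([352, 333, 725]) ladder();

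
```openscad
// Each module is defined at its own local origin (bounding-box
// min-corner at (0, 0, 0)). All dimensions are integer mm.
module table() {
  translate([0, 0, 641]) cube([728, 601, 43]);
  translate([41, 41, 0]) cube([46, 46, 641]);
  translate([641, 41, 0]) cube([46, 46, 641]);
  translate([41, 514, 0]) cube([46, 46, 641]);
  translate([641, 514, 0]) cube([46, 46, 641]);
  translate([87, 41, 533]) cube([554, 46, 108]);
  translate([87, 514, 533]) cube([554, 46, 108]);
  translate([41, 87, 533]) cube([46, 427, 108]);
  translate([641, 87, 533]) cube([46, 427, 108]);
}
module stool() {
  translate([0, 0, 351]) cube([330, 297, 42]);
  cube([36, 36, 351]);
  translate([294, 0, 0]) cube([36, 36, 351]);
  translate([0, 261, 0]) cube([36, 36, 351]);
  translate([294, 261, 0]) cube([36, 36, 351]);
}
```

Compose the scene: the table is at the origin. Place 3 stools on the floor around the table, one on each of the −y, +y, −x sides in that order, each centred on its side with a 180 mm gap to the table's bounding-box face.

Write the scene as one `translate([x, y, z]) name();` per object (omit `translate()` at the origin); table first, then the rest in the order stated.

table();
translate([199, -477, 0]) stool();
translate([199, 781, 0]) stool();
translate([-510, 152, 0]) stool();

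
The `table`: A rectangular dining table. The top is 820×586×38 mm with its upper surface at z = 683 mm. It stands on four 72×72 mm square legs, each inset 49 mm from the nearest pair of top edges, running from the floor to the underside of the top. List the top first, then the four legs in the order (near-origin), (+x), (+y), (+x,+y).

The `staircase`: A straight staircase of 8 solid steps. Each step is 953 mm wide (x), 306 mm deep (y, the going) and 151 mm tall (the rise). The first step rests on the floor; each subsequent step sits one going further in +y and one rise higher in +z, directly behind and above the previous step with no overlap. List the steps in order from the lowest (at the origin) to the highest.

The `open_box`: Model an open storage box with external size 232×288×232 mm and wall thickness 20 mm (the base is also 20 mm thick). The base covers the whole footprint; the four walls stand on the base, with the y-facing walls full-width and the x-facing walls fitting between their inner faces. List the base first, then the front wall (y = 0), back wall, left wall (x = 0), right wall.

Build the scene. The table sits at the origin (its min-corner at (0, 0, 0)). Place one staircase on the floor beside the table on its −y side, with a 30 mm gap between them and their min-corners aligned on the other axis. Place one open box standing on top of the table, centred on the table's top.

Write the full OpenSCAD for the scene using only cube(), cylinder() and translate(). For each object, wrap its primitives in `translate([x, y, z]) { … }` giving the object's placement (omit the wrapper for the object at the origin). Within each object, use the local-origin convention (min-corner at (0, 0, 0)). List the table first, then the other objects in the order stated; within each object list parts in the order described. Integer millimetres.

translate([0, 0, 645]) cube([820, 586, 38]);
translate([49, 49, 0]) cube([72, 72, 645]);
translate([699, 49, 0]) cube([72, 72, 645]);
translate([49, 465, 0]) cube([72, 72, 645]);
translate([699, 465, 0]) cube([72, 72, 645]);
translate([0, -2478, 0]) {
  cube([953, 306, 151]);
  translate([0, 306, 151]) cube([953, 306, 151]);
  translate([0, 612, 302]) cube([953, 306, 151]);
  translate([0, 918, 453]) cube([953, 306, 151]);
  translate([0, 1224, 604]) cube([953, 306, 151]);
  translate([0, 1530, 755]) cube([953, 306, 151]);
  translate([0, 1836, 906]) cube([953, 306, 151]);
  translate([0, 2142, 1057]) cube([953, 306, 151]);
}
translate([294, 149, 683]) {
  cube([232, 288, 20]);
  translate([0, 0, 20]) cube([232, 20, 212]);
  translate([0, 268, 20]) cube([232, 20, 212]);
  translate([0, 20, 20]) cube([20, 248, 212]);
  translate([212, 20, 20]) cube([20, 248, 212]);
}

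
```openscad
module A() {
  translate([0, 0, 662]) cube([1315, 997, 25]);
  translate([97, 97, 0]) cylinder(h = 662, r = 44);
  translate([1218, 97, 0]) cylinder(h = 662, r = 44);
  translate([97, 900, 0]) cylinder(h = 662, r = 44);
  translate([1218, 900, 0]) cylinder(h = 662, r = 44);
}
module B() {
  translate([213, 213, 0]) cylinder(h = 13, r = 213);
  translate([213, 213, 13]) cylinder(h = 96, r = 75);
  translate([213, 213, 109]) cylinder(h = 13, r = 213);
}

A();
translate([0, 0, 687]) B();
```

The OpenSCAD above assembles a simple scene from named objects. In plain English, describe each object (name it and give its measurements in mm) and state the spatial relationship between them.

A is a rectangular dining table. The top is 1315×997×25 mm with its upper surface at z = 687 mm. It stands on four round legs of 88 mm diameter, each leg's bounding box inset 53 mm from the nearest pair of top edges, running from the floor to the underside of the top.

B is a spool: two coaxial disc flanges of radius 213 mm and thickness 13 mm, joined by a core cylinder of radius 75 mm and height 96 mm. The lower flange rests on z = 0 and the three cylinders share a vertical axis.

The spool is on top of the table.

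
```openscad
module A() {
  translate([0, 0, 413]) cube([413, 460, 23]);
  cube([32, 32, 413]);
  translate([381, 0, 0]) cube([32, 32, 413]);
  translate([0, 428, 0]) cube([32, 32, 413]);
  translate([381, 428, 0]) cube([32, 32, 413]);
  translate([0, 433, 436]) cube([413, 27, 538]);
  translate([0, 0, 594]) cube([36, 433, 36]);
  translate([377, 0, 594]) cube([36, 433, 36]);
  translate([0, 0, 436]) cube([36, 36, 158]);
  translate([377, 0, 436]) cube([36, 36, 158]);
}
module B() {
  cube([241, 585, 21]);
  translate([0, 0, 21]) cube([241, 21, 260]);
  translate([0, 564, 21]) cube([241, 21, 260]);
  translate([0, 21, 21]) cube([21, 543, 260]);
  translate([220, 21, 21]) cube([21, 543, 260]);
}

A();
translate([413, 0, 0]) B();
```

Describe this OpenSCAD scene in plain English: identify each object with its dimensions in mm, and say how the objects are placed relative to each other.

A is a chair: 413×460 mm seat, 23 mm thick, top at z = 436 mm, on four 32 mm square corner legs flush with the seat edges. A 27 mm thick backrest slab spans the full seat width, extending 538 mm above the seat top, its back face flush with the seat's +y edge. Two armrests of 36×36 mm section run along each side from the seat's front edge to the front of the backrest, top faces 194 mm above the seat top and outer faces flush with the seat's x-edges; a 36×36 mm post under the front of each armrest stands on the seat at the front corner.

B is an open-topped rectangular box: outside dimensions 241×585×281 mm, with a uniform wall and base thickness of 21 mm. The base is a full 241×585 slab on the floor; four walls sit on top of the base. The front and back walls (the −y and +y sides) span the full width; the two side walls fit between them.

The open box is against the chair's +x side, with their −y faces flush.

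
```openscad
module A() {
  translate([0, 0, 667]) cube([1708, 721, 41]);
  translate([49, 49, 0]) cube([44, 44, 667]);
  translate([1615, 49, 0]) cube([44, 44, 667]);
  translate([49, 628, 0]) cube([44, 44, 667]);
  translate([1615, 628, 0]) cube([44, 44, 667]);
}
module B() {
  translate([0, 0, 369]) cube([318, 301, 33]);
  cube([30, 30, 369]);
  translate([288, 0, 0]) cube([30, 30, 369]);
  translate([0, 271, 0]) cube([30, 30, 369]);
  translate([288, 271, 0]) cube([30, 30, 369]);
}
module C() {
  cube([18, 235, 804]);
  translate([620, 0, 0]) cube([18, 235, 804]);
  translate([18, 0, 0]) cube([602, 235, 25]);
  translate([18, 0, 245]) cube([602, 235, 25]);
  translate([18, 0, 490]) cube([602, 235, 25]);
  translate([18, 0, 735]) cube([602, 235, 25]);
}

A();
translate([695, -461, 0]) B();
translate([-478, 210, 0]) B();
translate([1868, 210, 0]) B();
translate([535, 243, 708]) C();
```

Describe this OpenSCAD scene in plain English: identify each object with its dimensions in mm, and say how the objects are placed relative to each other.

A is a rectangular dining table. The top is 1708×721×41 mm with its upper surface at z = 708 mm. It stands on four 44×44 mm square legs, each inset 49 mm from the nearest pair of top edges, running from the floor to the underside of the top.

B is a four-legged stool. The seat is a 318×301×33 mm slab whose top surface is at z = 402 mm; four square legs, each 30×30 mm in cross-section, run from the floor (z = 0) to the underside of the seat, each flush with a corner of the seat.

C is an open bookshelf. Two side panels, each 18 mm thick, 235 mm deep and 804 mm tall, stand 638 mm apart (outside-to-outside). Between them sit 4 shelves, each 25 mm thick and 235 mm deep, spanning the full gap between the sides. The bottom shelf rests on the floor (its underside at z = 0) and the clear gap between one shelf's top and the next shelf's underside is 220 mm.

Three stools sit around the table at the −y, −x, +x sides. The bookshelf is on top of the table, centred.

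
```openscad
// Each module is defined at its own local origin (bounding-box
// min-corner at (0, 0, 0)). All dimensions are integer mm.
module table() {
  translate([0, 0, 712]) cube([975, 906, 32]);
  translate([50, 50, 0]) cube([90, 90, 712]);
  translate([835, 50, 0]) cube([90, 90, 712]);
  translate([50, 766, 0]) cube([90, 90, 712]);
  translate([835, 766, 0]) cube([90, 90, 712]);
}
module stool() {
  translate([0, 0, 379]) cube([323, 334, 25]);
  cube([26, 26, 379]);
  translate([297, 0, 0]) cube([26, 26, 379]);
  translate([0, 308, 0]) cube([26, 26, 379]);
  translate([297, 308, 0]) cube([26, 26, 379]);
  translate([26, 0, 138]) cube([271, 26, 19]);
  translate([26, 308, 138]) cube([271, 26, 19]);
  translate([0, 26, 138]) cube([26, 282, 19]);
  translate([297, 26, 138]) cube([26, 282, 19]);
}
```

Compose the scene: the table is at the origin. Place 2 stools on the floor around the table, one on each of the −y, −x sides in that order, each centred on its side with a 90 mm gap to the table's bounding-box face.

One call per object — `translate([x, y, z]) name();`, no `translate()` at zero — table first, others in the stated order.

table();
translate([326, -424, 0]) stool();
translate([-413, 286, 0]) stool();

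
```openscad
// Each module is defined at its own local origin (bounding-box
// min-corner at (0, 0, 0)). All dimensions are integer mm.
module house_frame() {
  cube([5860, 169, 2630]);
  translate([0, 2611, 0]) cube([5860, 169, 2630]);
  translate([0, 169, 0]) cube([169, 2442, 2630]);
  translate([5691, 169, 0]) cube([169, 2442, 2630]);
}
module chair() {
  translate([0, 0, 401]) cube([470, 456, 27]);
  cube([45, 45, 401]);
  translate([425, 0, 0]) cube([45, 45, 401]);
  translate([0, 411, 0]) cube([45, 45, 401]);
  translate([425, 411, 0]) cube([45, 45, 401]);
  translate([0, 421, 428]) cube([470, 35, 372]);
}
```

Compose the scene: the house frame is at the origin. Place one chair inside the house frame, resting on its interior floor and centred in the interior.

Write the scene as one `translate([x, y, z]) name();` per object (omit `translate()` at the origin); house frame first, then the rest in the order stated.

house_frame();
translate([2695, 1162, 0]) chair();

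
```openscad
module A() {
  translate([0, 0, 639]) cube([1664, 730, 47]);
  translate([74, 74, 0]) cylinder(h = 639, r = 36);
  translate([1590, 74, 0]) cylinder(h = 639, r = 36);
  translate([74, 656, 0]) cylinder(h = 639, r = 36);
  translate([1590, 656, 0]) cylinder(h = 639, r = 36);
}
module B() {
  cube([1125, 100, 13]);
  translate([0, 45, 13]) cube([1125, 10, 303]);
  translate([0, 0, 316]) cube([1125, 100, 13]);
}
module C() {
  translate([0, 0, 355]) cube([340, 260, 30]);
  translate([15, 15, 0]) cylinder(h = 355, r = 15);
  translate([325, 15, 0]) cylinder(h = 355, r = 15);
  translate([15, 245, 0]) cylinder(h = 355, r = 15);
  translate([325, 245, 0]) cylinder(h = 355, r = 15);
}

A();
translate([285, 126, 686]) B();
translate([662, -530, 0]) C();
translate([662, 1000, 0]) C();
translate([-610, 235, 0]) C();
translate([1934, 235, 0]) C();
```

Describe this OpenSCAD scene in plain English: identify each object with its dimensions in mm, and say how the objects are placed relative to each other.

A is a rectangular dining table. The top is 1664×730×47 mm with its upper surface at z = 686 mm. It stands on four round legs of 72 mm diameter, each leg's bounding box inset 38 mm from the nearest pair of top edges, running from the floor to the underside of the top.

B is an I-beam lying along x, 1125 mm long. Overall section height 329 mm. Two flanges 100 mm wide (y) and 13 mm thick, one on the floor and one at the top; a web 10 mm thick runs between them, centred on the flange width.

C is a four-legged stool. The seat is 340×260 mm, 30 mm thick, top at z = 385 mm. It stands on four round legs, each 30 mm in diameter, from z = 0 to the seat underside, each leg's axis is inset half a diameter from the nearest pair of seat edges (so the leg's bounding box is flush with the corner).

The I-beam is on top of the table. Four stools sit around the table at the −y, +y, −x, +x sides.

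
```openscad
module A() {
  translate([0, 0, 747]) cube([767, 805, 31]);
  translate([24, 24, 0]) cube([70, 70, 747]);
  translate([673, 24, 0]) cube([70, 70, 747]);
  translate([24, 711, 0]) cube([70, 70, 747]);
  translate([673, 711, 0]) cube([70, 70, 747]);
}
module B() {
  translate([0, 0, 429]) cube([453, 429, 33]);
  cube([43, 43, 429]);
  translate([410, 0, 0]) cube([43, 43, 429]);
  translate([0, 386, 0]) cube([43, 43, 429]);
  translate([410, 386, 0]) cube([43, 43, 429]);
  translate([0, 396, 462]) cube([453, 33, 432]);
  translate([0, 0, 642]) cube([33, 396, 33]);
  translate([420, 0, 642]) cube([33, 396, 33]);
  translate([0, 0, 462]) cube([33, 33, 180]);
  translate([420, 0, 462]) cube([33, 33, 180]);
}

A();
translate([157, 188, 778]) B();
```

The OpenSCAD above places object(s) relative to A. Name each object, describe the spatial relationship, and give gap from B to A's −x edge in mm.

A is a table. B is a chair. The chair is on top of the table, centred. The gap from the chair to the table's −x edge is 157 mm.

The chair's min-x is at 157; the table's min-x is 0; gap = 157 mm.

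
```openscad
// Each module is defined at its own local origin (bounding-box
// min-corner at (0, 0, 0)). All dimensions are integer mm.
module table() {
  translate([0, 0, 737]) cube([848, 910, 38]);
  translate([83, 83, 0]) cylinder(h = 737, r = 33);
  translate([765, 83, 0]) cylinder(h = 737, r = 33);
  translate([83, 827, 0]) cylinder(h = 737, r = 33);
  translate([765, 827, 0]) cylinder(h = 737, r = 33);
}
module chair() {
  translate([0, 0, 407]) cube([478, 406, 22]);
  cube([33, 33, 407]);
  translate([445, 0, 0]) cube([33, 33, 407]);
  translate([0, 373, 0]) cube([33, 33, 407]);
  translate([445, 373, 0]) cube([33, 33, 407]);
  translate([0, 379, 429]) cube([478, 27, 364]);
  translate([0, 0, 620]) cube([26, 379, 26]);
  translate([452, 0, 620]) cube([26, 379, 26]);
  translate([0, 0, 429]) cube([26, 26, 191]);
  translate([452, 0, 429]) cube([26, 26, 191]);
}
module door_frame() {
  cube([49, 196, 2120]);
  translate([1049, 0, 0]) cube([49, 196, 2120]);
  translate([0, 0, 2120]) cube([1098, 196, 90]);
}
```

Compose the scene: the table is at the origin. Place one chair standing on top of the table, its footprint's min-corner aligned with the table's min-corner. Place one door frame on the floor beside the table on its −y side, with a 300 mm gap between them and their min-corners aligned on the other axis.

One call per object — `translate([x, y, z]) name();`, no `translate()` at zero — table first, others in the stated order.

table();
translate([0, 0, 775]) chair();
translate([0, -496, 0]) door_frame();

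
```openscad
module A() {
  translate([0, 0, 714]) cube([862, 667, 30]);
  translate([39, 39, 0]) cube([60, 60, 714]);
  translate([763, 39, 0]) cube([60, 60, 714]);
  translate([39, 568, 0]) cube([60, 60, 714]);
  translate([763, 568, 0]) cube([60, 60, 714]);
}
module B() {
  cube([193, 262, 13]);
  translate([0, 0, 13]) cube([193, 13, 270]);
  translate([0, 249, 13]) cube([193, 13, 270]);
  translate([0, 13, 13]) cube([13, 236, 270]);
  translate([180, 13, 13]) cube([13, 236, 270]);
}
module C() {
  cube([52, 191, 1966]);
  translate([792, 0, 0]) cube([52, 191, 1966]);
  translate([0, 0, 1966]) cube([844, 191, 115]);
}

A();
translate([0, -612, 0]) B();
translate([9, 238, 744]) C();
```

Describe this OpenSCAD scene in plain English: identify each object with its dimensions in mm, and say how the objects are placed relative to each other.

A is a rectangular dining table. The top is 862×667×30 mm with its upper surface at z = 744 mm. It stands on four 60×60 mm square legs, each inset 39 mm from the nearest pair of top edges, running from the floor to the underside of the top.

B is an open storage box with external size 193×262×283 mm and wall thickness 13 mm (the base is also 13 mm thick). The base covers the whole footprint; the four walls stand on the base, with the y-facing walls full-width and the x-facing walls fitting between their inner faces.

C is a door frame. The clear opening is 740 mm wide and 1966 mm high. Two 52 mm wide jambs, 191 mm deep, stand either side of the opening from the floor to the top of the opening. A 115 mm thick head sits across the top of both jambs, spanning the full outside width of the frame.

The open box is on the floor beside the table on its −y side. The door frame is on top of the table, centred.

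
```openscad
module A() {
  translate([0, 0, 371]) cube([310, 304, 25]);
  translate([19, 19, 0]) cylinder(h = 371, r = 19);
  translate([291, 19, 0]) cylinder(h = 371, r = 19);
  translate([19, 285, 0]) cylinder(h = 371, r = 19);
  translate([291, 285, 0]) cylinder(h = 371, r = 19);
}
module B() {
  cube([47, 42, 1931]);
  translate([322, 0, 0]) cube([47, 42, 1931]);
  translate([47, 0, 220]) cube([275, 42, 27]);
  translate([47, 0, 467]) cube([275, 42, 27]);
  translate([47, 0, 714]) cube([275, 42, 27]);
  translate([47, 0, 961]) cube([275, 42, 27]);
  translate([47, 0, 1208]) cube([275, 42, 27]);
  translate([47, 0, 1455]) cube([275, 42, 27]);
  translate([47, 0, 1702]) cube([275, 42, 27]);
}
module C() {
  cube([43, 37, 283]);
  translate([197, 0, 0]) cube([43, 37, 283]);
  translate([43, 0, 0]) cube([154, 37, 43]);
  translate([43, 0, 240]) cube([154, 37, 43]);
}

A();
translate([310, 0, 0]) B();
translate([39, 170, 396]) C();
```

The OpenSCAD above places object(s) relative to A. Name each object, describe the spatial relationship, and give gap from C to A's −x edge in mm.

The picture frame's min-x is at 39; the stool's min-x is 0; gap = 39 mm.

A is a stool. B is a ladder. C is a picture frame. The ladder is against the stool's +x side, with their −y faces flush. The picture frame is on top of the stool. The gap from the picture frame to the stool's −x edge is 39 mm.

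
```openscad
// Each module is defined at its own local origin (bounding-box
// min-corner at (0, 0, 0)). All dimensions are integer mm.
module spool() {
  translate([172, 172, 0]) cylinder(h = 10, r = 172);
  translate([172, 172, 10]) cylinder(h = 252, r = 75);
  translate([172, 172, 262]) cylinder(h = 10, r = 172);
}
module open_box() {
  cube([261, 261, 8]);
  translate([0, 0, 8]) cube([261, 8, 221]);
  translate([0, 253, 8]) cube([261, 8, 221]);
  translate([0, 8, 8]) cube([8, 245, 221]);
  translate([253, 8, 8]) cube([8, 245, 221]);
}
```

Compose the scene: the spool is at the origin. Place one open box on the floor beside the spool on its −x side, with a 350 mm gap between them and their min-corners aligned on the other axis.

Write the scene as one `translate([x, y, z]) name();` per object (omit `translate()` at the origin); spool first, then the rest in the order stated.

spool();
translate([-611, 0, 0]) open_box();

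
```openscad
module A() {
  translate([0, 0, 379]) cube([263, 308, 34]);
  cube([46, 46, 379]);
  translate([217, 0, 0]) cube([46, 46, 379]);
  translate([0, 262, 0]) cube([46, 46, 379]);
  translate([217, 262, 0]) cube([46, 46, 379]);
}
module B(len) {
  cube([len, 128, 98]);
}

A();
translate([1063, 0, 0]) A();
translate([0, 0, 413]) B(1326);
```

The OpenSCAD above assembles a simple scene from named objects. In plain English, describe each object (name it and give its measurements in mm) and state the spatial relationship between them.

A is a simple wooden stool: a rectangular seat 263 mm (x) by 308 mm (y), 34 mm thick, top face at z = 413 mm, on four square legs, each 46×46 mm in cross-section. The legs rest on z = 0, each flush with a corner of the seat.

B is a rectangular beam 1326 mm long (x), 128 mm deep (y), 98 mm thick (z).

The beam spans the tops of two stools placed 800 mm apart, resting at z = 413 mm.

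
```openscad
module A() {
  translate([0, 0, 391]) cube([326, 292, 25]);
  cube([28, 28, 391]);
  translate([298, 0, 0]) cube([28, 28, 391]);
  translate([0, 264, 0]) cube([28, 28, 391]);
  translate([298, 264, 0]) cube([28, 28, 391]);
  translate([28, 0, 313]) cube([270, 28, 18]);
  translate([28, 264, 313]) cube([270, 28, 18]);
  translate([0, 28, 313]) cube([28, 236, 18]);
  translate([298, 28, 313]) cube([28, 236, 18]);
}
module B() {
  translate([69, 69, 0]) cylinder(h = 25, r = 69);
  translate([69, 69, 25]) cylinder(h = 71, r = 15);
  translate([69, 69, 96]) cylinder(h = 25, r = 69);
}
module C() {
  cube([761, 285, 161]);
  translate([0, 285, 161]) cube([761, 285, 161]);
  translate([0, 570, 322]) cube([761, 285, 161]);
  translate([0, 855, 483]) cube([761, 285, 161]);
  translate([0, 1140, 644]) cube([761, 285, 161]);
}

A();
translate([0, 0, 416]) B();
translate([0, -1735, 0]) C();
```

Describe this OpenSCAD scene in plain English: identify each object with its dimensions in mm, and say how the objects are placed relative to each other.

A is a four-legged stool. The seat is a 326×292×25 mm slab whose top surface is at z = 416 mm; four square legs, each 28×28 mm in cross-section, run from the floor (z = 0) to the underside of the seat, each flush with a corner of the seat. Four stretchers, 28 mm wide and 18 mm tall, connect adjacent legs with their undersides at z = 313 mm, each running between the inner faces of the legs it joins and aligned with the legs' outer faces on the other axis.

B is a spool: two coaxial disc flanges of radius 69 mm and thickness 25 mm, joined by a core cylinder of radius 15 mm and height 71 mm. The lower flange rests on z = 0 and the three cylinders share a vertical axis.

C is a run of 5 identical solid stair steps. Each tread is 761×285 mm and each step block is 161 mm high. Step 1 rests on the floor; step k is offset from step 1 by (k−1)×285 mm in y and (k−1)×161 mm in z.

The spool is on top of the stool. The staircase is on the floor beside the stool on its −y side.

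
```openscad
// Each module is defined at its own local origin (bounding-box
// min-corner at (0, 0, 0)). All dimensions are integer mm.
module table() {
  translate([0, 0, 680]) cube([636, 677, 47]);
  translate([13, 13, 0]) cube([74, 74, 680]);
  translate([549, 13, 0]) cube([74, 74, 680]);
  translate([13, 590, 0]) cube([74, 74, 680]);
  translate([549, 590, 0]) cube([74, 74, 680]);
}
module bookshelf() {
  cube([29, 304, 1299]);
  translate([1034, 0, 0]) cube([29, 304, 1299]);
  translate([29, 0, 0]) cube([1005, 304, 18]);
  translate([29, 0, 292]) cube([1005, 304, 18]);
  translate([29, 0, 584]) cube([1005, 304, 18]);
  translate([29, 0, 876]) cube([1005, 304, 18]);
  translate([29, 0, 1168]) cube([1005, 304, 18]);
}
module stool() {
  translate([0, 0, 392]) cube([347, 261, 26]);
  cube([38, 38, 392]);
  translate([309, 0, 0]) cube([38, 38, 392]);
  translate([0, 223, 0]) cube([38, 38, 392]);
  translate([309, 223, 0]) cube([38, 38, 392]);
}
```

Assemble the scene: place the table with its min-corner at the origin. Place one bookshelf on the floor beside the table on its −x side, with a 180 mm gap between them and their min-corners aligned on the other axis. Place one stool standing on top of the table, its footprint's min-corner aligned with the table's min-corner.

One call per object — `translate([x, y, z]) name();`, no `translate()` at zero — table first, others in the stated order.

table();
translate([-1243, 0, 0]) bookshelf();
translate([0, 0, 727]) stool();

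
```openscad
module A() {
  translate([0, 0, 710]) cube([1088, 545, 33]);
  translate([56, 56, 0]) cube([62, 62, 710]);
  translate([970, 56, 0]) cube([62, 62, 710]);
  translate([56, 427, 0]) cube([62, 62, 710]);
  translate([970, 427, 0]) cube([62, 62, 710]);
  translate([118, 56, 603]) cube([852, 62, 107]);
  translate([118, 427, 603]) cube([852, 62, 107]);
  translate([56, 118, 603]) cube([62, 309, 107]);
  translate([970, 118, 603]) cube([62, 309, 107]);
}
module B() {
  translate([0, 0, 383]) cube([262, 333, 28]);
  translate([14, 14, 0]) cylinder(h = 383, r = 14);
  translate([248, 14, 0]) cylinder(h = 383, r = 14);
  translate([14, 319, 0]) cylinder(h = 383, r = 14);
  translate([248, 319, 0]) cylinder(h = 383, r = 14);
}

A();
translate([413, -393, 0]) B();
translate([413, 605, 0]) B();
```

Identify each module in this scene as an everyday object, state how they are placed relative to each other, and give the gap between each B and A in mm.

A is a table. B is a stool. Two stools sit around the table at the −y, +y sides. The gap between each stool and the table is 60 mm.

Each stool's nearest face is 60 mm from the table's bounding box.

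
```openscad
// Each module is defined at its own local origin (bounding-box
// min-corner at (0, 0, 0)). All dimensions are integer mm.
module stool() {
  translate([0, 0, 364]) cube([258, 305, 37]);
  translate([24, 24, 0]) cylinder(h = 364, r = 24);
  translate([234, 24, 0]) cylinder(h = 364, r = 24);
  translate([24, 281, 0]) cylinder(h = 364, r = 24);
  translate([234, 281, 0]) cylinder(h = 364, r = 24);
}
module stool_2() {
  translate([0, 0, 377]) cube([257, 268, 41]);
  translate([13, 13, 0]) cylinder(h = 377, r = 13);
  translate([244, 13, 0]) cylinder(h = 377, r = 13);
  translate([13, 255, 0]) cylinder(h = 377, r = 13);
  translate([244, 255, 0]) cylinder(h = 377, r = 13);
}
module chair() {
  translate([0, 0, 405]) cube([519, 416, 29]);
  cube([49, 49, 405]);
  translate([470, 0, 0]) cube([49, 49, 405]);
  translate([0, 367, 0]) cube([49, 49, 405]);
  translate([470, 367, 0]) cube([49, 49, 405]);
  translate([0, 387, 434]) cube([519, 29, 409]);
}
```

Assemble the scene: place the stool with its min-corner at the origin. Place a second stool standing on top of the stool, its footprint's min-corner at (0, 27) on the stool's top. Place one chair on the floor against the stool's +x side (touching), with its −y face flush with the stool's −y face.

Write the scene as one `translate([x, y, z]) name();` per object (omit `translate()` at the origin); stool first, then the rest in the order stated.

stool();
translate([0, 27, 401]) stool_2();
translate([258, 0, 0]) chair();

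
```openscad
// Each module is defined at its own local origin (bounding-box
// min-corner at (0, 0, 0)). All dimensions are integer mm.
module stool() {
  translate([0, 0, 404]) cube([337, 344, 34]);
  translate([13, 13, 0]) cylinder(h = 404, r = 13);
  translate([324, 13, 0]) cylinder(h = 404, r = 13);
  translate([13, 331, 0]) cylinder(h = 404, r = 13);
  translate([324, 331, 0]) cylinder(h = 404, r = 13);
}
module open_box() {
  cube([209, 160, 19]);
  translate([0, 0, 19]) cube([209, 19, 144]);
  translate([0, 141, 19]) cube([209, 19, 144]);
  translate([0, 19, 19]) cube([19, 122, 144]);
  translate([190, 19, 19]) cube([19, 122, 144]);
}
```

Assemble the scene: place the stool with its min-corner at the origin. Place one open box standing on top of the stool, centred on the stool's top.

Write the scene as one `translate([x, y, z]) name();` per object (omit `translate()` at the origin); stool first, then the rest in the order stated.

stool();
translate([64, 92, 438]) open_box();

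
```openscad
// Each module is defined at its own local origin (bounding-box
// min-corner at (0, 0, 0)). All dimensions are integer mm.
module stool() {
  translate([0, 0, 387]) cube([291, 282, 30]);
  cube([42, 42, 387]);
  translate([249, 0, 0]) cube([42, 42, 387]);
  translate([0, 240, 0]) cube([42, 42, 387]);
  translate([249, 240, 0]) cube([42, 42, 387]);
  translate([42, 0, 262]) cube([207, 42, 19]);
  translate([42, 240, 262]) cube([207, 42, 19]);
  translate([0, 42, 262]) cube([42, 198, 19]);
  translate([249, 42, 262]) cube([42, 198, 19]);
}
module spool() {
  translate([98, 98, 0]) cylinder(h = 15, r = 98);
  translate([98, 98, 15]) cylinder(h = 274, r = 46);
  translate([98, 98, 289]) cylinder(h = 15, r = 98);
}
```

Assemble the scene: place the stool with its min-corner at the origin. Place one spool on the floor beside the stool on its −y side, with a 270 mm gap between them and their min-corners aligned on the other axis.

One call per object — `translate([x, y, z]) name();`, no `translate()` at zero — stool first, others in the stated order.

stool();
translate([0, -466, 0]) spool();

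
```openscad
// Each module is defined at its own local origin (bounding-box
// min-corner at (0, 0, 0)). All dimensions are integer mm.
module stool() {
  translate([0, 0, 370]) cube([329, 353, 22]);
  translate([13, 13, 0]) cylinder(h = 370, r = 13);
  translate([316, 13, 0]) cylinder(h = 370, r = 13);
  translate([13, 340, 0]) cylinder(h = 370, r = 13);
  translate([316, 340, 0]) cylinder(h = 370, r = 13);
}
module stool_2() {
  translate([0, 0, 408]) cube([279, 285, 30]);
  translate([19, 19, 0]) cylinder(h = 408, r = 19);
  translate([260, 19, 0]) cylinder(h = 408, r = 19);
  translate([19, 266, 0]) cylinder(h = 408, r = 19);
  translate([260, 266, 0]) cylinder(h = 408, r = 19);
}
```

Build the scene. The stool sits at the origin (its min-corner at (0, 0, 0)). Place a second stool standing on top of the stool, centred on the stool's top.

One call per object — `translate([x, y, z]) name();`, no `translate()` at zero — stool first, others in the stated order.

stool();
translate([25, 34, 392]) stool_2();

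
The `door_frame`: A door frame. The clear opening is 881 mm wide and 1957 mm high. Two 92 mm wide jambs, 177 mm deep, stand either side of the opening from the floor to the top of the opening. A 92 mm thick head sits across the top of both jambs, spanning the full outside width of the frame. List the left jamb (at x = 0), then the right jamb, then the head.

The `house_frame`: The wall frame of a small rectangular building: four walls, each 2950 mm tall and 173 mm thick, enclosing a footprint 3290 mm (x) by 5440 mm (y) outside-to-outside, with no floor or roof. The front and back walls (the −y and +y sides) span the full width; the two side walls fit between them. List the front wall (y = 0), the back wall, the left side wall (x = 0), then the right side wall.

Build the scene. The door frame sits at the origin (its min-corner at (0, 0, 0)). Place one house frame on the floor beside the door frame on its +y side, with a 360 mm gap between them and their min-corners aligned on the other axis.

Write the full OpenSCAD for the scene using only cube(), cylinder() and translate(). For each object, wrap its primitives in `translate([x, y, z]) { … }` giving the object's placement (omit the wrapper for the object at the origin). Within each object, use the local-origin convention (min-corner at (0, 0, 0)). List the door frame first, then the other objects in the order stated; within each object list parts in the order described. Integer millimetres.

cube([92, 177, 1957]);
translate([973, 0, 0]) cube([92, 177, 1957]);
translate([0, 0, 1957]) cube([1065, 177, 92]);
translate([0, 537, 0]) {
  cube([3290, 173, 2950]);
  translate([0, 5267, 0]) cube([3290, 173, 2950]);
  translate([0, 173, 0]) cube([173, 5094, 2950]);
  translate([3117, 173, 0]) cube([173, 5094, 2950]);
}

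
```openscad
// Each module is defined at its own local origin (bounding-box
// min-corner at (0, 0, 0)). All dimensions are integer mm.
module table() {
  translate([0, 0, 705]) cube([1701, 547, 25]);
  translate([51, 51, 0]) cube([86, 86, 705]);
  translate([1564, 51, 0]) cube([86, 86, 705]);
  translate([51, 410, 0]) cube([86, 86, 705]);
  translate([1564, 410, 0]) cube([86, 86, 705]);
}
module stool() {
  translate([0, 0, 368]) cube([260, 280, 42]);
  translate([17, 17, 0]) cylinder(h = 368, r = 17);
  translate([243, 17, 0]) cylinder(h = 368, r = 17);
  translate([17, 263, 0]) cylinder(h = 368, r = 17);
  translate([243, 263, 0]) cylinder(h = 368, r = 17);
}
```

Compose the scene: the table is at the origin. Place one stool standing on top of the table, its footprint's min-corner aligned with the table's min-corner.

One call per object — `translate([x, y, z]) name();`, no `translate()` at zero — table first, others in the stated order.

table();
translate([0, 0, 730]) stool();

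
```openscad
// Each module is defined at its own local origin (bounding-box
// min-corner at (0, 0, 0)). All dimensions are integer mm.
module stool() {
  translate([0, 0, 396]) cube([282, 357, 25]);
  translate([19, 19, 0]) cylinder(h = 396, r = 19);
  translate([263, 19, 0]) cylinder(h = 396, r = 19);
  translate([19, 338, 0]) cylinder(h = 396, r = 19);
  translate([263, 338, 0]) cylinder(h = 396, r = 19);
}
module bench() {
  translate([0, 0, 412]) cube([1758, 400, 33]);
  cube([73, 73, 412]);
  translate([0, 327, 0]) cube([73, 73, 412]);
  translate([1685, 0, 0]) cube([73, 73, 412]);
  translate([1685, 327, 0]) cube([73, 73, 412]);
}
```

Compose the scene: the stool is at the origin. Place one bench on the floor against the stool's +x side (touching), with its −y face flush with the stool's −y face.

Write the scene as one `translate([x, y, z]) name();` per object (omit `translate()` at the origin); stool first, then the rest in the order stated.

stool();
translate([282, 0, 0]) bench();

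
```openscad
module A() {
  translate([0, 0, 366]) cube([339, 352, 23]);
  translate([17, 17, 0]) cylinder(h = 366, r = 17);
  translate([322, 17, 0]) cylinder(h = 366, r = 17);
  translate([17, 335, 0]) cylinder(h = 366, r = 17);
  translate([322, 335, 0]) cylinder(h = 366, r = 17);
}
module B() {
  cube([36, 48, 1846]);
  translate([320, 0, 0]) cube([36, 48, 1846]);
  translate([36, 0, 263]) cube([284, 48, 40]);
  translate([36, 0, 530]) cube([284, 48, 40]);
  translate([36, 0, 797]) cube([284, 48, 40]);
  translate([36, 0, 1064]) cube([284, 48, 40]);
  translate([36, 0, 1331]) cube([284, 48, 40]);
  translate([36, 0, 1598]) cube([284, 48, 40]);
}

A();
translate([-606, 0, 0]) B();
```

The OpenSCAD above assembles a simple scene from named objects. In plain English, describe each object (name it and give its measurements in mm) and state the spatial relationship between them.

A is a four-legged stool. The seat is 339×352 mm, 23 mm thick, top at z = 389 mm. It stands on four round legs, each 34 mm in diameter, from z = 0 to the seat underside, each leg's axis is inset half a diameter from the nearest pair of seat edges (so the leg's bounding box is flush with the corner).

B is a straight ladder. Two 36×48 mm vertical rails, 1846 mm tall, stand 356 mm apart (outside-to-outside) with their front faces coplanar on the −y side. 6 rungs, each 48 mm deep and 40 mm tall, span between the inner faces of the rails, front faces flush with the rails. The lowest rung's underside is at z = 263 mm and rungs are spaced 267 mm apart (underside to underside).

The ladder is on the floor beside the stool on its −x side.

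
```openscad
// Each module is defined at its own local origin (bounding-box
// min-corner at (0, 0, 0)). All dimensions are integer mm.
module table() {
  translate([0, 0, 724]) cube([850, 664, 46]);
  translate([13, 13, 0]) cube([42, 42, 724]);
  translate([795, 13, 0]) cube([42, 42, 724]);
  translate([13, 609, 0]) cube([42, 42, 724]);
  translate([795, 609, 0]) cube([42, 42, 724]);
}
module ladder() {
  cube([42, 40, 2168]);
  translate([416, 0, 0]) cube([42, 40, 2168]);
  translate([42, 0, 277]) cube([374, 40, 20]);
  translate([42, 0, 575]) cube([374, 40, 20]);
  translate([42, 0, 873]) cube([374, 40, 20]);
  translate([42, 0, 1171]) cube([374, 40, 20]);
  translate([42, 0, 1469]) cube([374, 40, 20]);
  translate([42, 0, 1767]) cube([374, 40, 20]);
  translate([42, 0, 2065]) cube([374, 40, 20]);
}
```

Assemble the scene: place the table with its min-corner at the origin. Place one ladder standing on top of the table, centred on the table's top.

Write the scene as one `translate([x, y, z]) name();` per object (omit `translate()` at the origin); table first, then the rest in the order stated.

table();
translate([196, 312, 770]) ladder();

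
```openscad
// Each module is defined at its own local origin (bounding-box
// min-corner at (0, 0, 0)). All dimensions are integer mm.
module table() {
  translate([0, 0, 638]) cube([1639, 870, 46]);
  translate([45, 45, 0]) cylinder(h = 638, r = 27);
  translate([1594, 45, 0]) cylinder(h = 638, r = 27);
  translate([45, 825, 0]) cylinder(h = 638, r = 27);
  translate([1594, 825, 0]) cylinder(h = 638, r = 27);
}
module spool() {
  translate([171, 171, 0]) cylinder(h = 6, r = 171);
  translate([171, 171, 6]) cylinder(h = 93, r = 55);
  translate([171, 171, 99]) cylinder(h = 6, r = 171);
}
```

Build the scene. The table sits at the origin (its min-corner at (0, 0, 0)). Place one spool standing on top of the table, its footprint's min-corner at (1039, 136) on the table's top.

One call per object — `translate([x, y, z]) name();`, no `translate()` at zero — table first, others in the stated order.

table();
translate([1039, 136, 684]) spool();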